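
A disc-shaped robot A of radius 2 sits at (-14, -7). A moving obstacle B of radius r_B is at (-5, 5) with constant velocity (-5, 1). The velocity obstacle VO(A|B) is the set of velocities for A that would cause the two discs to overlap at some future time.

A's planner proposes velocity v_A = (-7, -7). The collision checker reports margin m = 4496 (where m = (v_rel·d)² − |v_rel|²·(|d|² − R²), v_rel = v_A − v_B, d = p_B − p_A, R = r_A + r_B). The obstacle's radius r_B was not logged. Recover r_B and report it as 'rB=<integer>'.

m = 4496
d = (9, 12);  v_rel = (-2, -8),  |v_rel|² = 68
v_rel×d = (-2)·(12) − (-8)·(9) = 48
since m = R²·68 − 48²:  R² = (2304 + 4496) / 68 = 100
R = √100 = 10  ⇒  r_B = 10 − 2 = 8

rB=8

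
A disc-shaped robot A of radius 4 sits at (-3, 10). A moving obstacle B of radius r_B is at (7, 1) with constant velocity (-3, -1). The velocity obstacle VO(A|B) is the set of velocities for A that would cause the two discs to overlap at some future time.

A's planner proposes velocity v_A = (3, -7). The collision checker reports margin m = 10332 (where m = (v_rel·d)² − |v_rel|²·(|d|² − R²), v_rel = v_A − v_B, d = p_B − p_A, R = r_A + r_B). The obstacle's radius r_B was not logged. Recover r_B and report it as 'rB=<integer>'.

m = 10332
d = (10, -9);  v_rel = (6, -6),  |v_rel|² = 72
v_rel×d = (6)·(-9) − (-6)·(10) = 6
since m = R²·72 − 6²:  R² = (36 + 10332) / 72 = 144
R = √144 = 12  ⇒  r_B = 12 − 4 = 8

rB=8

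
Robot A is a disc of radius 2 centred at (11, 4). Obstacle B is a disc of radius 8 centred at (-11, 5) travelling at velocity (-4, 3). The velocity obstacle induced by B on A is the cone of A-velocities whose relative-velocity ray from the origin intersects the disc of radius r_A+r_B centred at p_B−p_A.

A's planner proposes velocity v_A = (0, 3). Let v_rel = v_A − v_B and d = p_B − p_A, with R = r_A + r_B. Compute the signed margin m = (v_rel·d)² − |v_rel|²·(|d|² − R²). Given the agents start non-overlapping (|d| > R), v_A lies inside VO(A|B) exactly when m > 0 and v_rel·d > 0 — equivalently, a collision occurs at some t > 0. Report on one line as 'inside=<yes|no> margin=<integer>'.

d = (-22, 1),  |d|² = 485;  R = 2+8 = 10,  c = 485−10² = 385
v_rel = (4, 0),  |v_rel|² = 16;  v_rel·d = (4)·(-22) + (0)·(1) = -88
16·t² + 176·t + 385 = 0  ⇒  m = (-88)² − 16·385 = 1584
m = 1584 > 0,  v_rel·d = -88 < 0  ⇒  outside

inside=no margin=1584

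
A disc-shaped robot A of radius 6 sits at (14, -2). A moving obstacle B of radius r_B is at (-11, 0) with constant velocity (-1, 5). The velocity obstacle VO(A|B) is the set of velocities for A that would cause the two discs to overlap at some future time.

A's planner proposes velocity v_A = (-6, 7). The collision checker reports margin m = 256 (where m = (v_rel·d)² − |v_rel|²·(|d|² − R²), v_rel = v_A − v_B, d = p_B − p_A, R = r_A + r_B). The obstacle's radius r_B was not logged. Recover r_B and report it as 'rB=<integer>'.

m = 256
d = (-25, 2);  v_rel = (-5, 2),  |v_rel|² = 29
v_rel×d = (-5)·(2) − (2)·(-25) = 40
since m = R²·29 − 40²:  R² = (1600 + 256) / 29 = 64
R = √64 = 8  ⇒  r_B = 8 − 6 = 2

rB=2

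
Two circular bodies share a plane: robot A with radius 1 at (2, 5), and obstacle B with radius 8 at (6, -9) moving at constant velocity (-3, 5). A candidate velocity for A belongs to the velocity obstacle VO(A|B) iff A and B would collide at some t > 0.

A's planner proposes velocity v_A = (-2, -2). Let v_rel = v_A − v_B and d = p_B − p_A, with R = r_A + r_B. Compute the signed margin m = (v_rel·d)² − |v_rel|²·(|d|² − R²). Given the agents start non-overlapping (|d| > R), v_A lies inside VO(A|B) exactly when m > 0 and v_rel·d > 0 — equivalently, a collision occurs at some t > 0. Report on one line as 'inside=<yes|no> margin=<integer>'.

d = (4, -14),  |d|² = 212;  R = 1+8 = 9,  c = 212−9² = 131
v_rel = (1, -7),  |v_rel|² = 50;  v_rel·d = (1)·(4) + (-7)·(-14) = 102
50·t² − 204·t + 131 = 0  ⇒  m = 102² − 50·131 = 3854
m = 3854 > 0,  v_rel·d = 102 > 0  ⇒  inside

inside=yes margin=3854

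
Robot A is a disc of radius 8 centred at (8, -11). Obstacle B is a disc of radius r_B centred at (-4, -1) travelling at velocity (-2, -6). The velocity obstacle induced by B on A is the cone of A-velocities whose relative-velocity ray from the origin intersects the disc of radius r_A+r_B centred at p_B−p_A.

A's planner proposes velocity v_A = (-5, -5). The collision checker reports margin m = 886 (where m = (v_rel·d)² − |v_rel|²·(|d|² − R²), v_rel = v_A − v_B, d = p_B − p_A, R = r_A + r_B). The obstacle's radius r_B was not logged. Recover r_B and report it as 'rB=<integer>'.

m = 886
d = (-12, 10);  v_rel = (-3, 1),  |v_rel|² = 10
v_rel×d = (-3)·(10) − (1)·(-12) = -18
since m = R²·10 − (-18)²:  R² = (324 + 886) / 10 = 121
R = √121 = 11  ⇒  r_B = 11 − 8 = 3

rB=3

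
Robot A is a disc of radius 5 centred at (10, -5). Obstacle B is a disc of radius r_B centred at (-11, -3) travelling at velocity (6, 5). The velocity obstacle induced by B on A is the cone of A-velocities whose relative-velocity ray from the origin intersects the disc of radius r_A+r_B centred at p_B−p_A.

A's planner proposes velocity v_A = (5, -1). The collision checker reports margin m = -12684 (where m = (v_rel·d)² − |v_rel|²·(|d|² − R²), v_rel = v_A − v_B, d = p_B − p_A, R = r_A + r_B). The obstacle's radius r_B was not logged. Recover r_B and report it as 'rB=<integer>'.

m = -12684
d = (-21, 2);  v_rel = (-1, -6),  |v_rel|² = 37
v_rel×d = (-1)·(2) − (-6)·(-21) = -128
since m = R²·37 − (-128)²:  R² = (16384 + -12684) / 37 = 100
R = √100 = 10  ⇒  r_B = 10 − 5 = 5

rB=5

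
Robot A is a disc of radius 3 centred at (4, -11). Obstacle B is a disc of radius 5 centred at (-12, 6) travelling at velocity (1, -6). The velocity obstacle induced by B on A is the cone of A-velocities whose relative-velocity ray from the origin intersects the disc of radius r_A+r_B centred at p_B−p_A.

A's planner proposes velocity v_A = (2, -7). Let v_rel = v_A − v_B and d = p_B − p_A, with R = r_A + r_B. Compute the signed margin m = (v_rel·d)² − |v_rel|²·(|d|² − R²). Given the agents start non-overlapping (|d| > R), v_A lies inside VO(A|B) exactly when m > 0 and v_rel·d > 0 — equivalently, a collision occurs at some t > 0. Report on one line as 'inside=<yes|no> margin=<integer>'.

d = (-16, 17),  |d|² = 545;  R = 3+5 = 8,  c = 545−8² = 481
v_rel = (1, -1),  |v_rel|² = 2;  v_rel·d = (1)·(-16) + (-1)·(17) = -33
2·t² + 66·t + 481 = 0  ⇒  m = (-33)² − 2·481 = 127
m = 127 > 0,  v_rel·d = -33 < 0  ⇒  outside

inside=no margin=127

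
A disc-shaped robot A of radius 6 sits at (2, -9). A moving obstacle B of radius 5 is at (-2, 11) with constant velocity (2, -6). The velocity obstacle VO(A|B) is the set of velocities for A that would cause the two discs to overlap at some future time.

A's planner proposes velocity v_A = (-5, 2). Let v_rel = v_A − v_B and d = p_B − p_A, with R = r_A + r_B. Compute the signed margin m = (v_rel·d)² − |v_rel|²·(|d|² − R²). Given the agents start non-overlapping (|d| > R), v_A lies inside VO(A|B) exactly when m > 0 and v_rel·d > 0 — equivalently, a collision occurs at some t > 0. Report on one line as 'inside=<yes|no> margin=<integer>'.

d = (-4, 20),  |d|² = 416;  R = 6+5 = 11,  c = 416−11² = 295
v_rel = (-7, 8),  |v_rel|² = 113;  v_rel·d = (-7)·(-4) + (8)·(20) = 188
113·t² − 376·t + 295 = 0  ⇒  m = 188² − 113·295 = 2009
m = 2009 > 0,  v_rel·d = 188 > 0  ⇒  inside

inside=yes margin=2009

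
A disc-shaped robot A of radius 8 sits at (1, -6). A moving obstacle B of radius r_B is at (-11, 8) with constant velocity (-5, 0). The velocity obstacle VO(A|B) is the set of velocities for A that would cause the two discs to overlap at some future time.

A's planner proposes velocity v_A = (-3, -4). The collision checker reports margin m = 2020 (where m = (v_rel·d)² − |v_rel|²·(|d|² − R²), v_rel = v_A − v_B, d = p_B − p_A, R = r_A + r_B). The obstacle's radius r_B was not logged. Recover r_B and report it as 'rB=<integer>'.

m = 2020
d = (-12, 14);  v_rel = (2, -4),  |v_rel|² = 20
v_rel×d = (2)·(14) − (-4)·(-12) = -20
since m = R²·20 − (-20)²:  R² = (400 + 2020) / 20 = 121
R = √121 = 11  ⇒  r_B = 11 − 8 = 3

rB=3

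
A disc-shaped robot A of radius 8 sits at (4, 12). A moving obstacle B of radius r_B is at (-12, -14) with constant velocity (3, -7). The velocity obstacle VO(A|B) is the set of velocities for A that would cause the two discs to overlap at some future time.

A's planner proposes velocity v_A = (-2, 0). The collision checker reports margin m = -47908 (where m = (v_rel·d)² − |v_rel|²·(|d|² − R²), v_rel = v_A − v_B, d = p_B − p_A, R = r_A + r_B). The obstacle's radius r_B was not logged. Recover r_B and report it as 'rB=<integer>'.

m = -47908
d = (-16, -26);  v_rel = (-5, 7),  |v_rel|² = 74
v_rel×d = (-5)·(-26) − (7)·(-16) = 242
since m = R²·74 − 242²:  R² = (58564 + -47908) / 74 = 144
R = √144 = 12  ⇒  r_B = 12 − 8 = 4

rB=4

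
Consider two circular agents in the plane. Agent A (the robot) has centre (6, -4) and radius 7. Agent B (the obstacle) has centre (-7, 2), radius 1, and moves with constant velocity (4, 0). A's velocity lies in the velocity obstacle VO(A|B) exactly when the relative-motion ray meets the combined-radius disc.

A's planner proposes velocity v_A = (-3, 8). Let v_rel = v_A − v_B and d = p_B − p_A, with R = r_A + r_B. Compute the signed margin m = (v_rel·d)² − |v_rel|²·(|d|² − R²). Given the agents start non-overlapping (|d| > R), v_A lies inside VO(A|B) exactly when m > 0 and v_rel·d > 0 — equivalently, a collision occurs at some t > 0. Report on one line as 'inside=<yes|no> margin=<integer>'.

d = (-13, 6),  |d|² = 205;  R = 7+1 = 8,  c = 205−8² = 141
v_rel = (-7, 8),  |v_rel|² = 113;  v_rel·d = (-7)·(-13) + (8)·(6) = 139
113·t² − 278·t + 141 = 0  ⇒  m = 139² − 113·141 = 3388
m = 3388 > 0,  v_rel·d = 139 > 0  ⇒  inside

inside=yes margin=3388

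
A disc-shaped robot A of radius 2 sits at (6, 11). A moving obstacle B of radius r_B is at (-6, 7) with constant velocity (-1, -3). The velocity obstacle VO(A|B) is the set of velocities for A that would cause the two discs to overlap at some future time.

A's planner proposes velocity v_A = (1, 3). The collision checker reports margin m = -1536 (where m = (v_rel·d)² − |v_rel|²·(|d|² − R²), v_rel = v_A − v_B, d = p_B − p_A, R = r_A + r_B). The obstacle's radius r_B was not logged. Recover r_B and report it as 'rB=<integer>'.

m = -1536
d = (-12, -4);  v_rel = (2, 6),  |v_rel|² = 40
v_rel×d = (2)·(-4) − (6)·(-12) = 64
since m = R²·40 − 64²:  R² = (4096 + -1536) / 40 = 64
R = √64 = 8  ⇒  r_B = 8 − 2 = 6

rB=6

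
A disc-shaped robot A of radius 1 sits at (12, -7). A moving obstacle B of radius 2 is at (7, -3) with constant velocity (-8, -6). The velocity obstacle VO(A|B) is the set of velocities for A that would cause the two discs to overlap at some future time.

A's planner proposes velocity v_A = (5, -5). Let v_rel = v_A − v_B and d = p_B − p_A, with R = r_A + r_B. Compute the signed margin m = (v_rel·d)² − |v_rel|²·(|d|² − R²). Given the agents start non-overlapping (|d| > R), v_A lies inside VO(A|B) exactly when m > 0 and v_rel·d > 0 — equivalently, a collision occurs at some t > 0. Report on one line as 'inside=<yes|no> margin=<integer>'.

d = (-5, 4),  |d|² = 41;  R = 1+2 = 3,  c = 41−3² = 32
v_rel = (13, 1),  |v_rel|² = 170;  v_rel·d = (13)·(-5) + (1)·(4) = -61
170·t² + 122·t + 32 = 0  ⇒  m = (-61)² − 170·32 = -1719
m = -1719 < 0,  v_rel·d = -61 < 0  ⇒  outside

inside=no margin=-1719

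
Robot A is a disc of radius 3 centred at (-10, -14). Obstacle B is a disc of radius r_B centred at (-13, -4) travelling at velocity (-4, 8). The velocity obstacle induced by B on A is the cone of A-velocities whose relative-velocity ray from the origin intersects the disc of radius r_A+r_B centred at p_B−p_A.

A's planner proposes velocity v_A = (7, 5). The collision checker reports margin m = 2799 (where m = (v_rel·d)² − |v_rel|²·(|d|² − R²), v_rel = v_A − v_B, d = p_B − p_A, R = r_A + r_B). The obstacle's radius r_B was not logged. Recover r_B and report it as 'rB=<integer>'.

m = 2799
d = (-3, 10);  v_rel = (11, -3),  |v_rel|² = 130
v_rel×d = (11)·(10) − (-3)·(-3) = 101
since m = R²·130 − 101²:  R² = (10201 + 2799) / 130 = 100
R = √100 = 10  ⇒  r_B = 10 − 3 = 7

rB=7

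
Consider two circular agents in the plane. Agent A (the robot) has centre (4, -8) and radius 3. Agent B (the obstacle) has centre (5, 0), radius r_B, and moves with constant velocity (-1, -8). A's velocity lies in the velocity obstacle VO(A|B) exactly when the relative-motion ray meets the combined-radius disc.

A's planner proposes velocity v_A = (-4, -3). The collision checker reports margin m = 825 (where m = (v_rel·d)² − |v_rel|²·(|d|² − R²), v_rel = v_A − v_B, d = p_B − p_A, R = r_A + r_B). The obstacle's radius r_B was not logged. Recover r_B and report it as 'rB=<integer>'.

m = 825
d = (1, 8);  v_rel = (-3, 5),  |v_rel|² = 34
v_rel×d = (-3)·(8) − (5)·(1) = -29
since m = R²·34 − (-29)²:  R² = (841 + 825) / 34 = 49
R = √49 = 7  ⇒  r_B = 7 − 3 = 4

rB=4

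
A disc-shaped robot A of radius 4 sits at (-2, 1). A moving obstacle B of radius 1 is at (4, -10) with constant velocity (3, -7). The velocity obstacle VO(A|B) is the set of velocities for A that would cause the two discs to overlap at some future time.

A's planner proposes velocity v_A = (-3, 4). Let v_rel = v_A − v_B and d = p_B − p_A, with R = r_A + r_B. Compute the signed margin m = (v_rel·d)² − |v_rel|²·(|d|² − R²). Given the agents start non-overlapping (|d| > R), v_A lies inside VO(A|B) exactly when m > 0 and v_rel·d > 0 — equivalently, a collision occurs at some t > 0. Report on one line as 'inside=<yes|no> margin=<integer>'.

d = (6, -11),  |d|² = 157;  R = 4+1 = 5,  c = 157−5² = 132
v_rel = (-6, 11),  |v_rel|² = 157;  v_rel·d = (-6)·(6) + (11)·(-11) = -157
157·t² + 314·t + 132 = 0  ⇒  m = (-157)² − 157·132 = 3925
m = 3925 > 0,  v_rel·d = -157 < 0  ⇒  outside

inside=no margin=3925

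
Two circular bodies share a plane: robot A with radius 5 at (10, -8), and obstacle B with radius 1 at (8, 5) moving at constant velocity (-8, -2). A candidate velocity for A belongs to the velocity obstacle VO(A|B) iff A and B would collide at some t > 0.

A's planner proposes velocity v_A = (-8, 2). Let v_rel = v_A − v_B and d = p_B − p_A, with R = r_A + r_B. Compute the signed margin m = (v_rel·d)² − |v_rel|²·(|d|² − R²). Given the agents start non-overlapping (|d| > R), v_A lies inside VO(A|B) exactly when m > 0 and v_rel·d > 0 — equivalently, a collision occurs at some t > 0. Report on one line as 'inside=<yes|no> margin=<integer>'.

d = (-2, 13),  |d|² = 173;  R = 5+1 = 6,  c = 173−6² = 137
v_rel = (0, 4),  |v_rel|² = 16;  v_rel·d = (0)·(-2) + (4)·(13) = 52
16·t² − 104·t + 137 = 0  ⇒  m = 52² − 16·137 = 512
m = 512 > 0,  v_rel·d = 52 > 0  ⇒  inside

inside=yes margin=512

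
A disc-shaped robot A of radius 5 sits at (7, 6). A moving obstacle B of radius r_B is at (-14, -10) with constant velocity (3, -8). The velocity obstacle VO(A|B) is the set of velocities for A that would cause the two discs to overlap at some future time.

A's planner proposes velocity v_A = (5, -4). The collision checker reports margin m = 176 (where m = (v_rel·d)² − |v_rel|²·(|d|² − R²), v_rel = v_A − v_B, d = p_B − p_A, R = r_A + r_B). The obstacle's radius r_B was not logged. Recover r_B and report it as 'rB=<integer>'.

m = 176
d = (-21, -16);  v_rel = (2, 4),  |v_rel|² = 20
v_rel×d = (2)·(-16) − (4)·(-21) = 52
since m = R²·20 − 52²:  R² = (2704 + 176) / 20 = 144
R = √144 = 12  ⇒  r_B = 12 − 5 = 7

rB=7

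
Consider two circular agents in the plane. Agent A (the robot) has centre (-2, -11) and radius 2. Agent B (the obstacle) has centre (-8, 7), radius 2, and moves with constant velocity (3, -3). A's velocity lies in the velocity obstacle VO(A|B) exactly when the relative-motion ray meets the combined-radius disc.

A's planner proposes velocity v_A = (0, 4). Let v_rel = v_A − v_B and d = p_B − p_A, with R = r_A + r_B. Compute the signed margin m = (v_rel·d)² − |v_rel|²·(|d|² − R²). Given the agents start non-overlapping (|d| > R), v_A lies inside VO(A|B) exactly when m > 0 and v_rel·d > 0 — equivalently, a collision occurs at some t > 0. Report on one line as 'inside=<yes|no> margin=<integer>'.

d = (-6, 18),  |d|² = 360;  R = 2+2 = 4,  c = 360−4² = 344
v_rel = (-3, 7),  |v_rel|² = 58;  v_rel·d = (-3)·(-6) + (7)·(18) = 144
58·t² − 288·t + 344 = 0  ⇒  m = 144² − 58·344 = 784
m = 784 > 0,  v_rel·d = 144 > 0  ⇒  inside

inside=yes margin=784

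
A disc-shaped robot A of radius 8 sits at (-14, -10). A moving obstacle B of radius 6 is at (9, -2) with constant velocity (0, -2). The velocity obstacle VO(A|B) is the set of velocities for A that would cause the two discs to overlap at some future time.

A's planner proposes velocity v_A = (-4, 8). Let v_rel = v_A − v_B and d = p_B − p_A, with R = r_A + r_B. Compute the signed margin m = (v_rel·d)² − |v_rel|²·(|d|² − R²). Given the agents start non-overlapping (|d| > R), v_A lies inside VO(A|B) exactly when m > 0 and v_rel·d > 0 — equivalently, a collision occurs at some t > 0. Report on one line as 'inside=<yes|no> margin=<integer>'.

d = (23, 8),  |d|² = 593;  R = 8+6 = 14,  c = 593−14² = 397
v_rel = (-4, 10),  |v_rel|² = 116;  v_rel·d = (-4)·(23) + (10)·(8) = -12
116·t² + 24·t + 397 = 0  ⇒  m = (-12)² − 116·397 = -45908
m = -45908 < 0,  v_rel·d = -12 < 0  ⇒  outside

inside=no margin=-45908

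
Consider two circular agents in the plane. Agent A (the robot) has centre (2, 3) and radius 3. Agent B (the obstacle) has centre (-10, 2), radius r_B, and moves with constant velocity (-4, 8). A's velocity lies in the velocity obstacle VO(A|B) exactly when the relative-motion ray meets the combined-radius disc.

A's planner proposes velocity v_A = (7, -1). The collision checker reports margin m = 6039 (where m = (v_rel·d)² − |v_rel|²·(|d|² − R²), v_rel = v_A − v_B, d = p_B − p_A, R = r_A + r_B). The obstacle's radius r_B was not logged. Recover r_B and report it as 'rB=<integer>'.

m = 6039
d = (-12, -1);  v_rel = (11, -9),  |v_rel|² = 202
v_rel×d = (11)·(-1) − (-9)·(-12) = -119
since m = R²·202 − (-119)²:  R² = (14161 + 6039) / 202 = 100
R = √100 = 10  ⇒  r_B = 10 − 3 = 7

rB=7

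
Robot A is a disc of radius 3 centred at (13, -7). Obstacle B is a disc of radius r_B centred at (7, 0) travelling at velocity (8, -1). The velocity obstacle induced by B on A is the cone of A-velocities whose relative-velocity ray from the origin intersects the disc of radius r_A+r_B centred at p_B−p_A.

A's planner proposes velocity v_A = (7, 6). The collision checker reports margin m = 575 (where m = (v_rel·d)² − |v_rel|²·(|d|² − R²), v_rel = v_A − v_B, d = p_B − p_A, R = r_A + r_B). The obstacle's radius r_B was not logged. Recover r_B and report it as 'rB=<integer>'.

m = 575
d = (-6, 7);  v_rel = (-1, 7),  |v_rel|² = 50
v_rel×d = (-1)·(7) − (7)·(-6) = 35
since m = R²·50 − 35²:  R² = (1225 + 575) / 50 = 36
R = √36 = 6  ⇒  r_B = 6 − 3 = 3

rB=3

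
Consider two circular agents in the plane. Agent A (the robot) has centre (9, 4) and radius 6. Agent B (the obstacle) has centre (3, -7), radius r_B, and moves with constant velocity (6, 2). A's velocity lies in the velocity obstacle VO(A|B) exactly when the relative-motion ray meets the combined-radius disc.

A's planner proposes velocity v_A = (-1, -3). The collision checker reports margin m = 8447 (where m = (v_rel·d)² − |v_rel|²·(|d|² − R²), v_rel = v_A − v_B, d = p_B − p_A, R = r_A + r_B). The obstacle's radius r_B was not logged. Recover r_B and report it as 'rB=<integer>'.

m = 8447
d = (-6, -11);  v_rel = (-7, -5),  |v_rel|² = 74
v_rel×d = (-7)·(-11) − (-5)·(-6) = 47
since m = R²·74 − 47²:  R² = (2209 + 8447) / 74 = 144
R = √144 = 12  ⇒  r_B = 12 − 6 = 6

rB=6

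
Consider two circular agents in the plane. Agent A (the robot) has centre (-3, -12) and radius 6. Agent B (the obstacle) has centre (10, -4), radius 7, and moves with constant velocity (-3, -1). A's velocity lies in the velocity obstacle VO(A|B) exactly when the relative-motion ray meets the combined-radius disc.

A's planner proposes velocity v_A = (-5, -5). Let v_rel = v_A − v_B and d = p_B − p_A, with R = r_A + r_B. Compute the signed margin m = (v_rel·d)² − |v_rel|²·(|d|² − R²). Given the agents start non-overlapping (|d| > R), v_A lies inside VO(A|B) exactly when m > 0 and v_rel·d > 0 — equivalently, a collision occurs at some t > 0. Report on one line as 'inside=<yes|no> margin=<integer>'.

d = (13, 8),  |d|² = 233;  R = 6+7 = 13,  c = 233−13² = 64
v_rel = (-2, -4),  |v_rel|² = 20;  v_rel·d = (-2)·(13) + (-4)·(8) = -58
20·t² + 116·t + 64 = 0  ⇒  m = (-58)² − 20·64 = 2084
m = 2084 > 0,  v_rel·d = -58 < 0  ⇒  outside

inside=no margin=2084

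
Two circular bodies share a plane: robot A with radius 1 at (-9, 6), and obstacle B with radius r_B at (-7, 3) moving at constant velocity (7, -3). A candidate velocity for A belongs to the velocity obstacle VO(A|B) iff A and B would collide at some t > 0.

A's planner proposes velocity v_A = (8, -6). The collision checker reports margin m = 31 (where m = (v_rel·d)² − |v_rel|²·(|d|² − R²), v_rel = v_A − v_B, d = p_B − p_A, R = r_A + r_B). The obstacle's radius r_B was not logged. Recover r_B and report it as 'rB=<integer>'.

m = 31
d = (2, -3);  v_rel = (1, -3),  |v_rel|² = 10
v_rel×d = (1)·(-3) − (-3)·(2) = 3
since m = R²·10 − 3²:  R² = (9 + 31) / 10 = 4
R = √4 = 2  ⇒  r_B = 2 − 1 = 1

rB=1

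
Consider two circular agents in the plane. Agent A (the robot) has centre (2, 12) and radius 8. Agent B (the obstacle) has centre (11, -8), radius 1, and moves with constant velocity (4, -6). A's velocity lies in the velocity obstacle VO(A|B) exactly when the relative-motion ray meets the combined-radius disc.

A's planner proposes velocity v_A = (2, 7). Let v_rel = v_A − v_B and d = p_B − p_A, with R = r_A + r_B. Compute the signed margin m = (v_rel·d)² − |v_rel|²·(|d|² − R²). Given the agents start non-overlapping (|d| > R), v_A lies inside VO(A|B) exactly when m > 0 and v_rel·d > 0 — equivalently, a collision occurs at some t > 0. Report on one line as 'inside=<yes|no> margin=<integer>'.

d = (9, -20),  |d|² = 481;  R = 8+1 = 9,  c = 481−9² = 400
v_rel = (-2, 13),  |v_rel|² = 173;  v_rel·d = (-2)·(9) + (13)·(-20) = -278
173·t² + 556·t + 400 = 0  ⇒  m = (-278)² − 173·400 = 8084
m = 8084 > 0,  v_rel·d = -278 < 0  ⇒  outside

inside=no margin=8084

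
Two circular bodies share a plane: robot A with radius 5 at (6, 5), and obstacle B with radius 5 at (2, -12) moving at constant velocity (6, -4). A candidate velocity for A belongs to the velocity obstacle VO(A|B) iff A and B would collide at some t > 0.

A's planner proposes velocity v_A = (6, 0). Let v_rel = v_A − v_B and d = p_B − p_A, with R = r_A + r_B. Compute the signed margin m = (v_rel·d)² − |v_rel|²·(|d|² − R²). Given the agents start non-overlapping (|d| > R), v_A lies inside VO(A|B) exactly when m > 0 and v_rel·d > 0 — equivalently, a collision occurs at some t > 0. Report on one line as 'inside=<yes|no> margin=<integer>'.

d = (-4, -17),  |d|² = 305;  R = 5+5 = 10,  c = 305−10² = 205
v_rel = (0, 4),  |v_rel|² = 16;  v_rel·d = (0)·(-4) + (4)·(-17) = -68
16·t² + 136·t + 205 = 0  ⇒  m = (-68)² − 16·205 = 1344
m = 1344 > 0,  v_rel·d = -68 < 0  ⇒  outside

inside=no margin=1344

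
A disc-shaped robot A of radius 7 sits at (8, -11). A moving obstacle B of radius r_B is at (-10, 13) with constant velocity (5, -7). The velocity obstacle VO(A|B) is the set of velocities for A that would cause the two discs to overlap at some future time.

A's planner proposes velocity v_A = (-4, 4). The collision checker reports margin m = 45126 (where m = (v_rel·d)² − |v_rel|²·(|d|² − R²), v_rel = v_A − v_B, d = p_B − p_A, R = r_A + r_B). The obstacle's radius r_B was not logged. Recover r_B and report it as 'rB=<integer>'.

m = 45126
d = (-18, 24);  v_rel = (-9, 11),  |v_rel|² = 202
v_rel×d = (-9)·(24) − (11)·(-18) = -18
since m = R²·202 − (-18)²:  R² = (324 + 45126) / 202 = 225
R = √225 = 15  ⇒  r_B = 15 − 7 = 8

rB=8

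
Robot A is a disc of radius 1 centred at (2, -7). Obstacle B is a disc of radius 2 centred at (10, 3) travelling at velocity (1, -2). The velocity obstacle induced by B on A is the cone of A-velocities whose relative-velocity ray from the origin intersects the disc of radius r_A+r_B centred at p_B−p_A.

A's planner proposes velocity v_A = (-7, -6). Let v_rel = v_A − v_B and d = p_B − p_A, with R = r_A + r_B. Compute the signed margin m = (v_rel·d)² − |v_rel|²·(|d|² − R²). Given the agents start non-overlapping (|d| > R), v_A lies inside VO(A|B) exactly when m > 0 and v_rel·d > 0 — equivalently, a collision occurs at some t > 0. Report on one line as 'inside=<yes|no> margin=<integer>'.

d = (8, 10),  |d|² = 164;  R = 1+2 = 3,  c = 164−3² = 155
v_rel = (-8, -4),  |v_rel|² = 80;  v_rel·d = (-8)·(8) + (-4)·(10) = -104
80·t² + 208·t + 155 = 0  ⇒  m = (-104)² − 80·155 = -1584
m = -1584 < 0,  v_rel·d = -104 < 0  ⇒  outside

inside=no margin=-1584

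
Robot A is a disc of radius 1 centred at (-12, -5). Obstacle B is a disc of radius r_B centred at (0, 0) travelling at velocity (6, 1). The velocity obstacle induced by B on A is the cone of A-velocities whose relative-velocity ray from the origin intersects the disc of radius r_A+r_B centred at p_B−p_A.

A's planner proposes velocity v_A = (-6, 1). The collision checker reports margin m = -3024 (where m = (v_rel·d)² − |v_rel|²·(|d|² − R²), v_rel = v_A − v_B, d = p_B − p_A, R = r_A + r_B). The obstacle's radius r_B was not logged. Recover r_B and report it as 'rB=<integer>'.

m = -3024
d = (12, 5);  v_rel = (-12, 0),  |v_rel|² = 144
v_rel×d = (-12)·(5) − (0)·(12) = -60
since m = R²·144 − (-60)²:  R² = (3600 + -3024) / 144 = 4
R = √4 = 2  ⇒  r_B = 2 − 1 = 1

rB=1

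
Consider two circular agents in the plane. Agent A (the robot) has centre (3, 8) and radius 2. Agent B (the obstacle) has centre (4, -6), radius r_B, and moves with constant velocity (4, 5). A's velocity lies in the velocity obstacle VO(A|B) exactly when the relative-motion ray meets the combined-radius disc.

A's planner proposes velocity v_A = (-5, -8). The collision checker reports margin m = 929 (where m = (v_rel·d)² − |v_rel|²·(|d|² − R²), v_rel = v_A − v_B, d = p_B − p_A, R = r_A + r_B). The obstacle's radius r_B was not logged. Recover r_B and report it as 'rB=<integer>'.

m = 929
d = (1, -14);  v_rel = (-9, -13),  |v_rel|² = 250
v_rel×d = (-9)·(-14) − (-13)·(1) = 139
since m = R²·250 − 139²:  R² = (19321 + 929) / 250 = 81
R = √81 = 9  ⇒  r_B = 9 − 2 = 7

rB=7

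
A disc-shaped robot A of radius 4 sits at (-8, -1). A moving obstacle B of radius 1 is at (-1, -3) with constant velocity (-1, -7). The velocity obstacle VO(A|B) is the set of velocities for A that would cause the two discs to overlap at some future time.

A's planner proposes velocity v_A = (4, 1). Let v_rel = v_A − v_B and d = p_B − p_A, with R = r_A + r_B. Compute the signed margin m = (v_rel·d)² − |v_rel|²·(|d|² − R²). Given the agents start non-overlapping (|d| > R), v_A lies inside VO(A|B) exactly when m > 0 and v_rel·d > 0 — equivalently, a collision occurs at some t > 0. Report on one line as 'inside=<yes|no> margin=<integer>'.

d = (7, -2),  |d|² = 53;  R = 4+1 = 5,  c = 53−5² = 28
v_rel = (5, 8),  |v_rel|² = 89;  v_rel·d = (5)·(7) + (8)·(-2) = 19
89·t² − 38·t + 28 = 0  ⇒  m = 19² − 89·28 = -2131
m = -2131 < 0,  v_rel·d = 19 > 0  ⇒  outside

inside=no margin=-2131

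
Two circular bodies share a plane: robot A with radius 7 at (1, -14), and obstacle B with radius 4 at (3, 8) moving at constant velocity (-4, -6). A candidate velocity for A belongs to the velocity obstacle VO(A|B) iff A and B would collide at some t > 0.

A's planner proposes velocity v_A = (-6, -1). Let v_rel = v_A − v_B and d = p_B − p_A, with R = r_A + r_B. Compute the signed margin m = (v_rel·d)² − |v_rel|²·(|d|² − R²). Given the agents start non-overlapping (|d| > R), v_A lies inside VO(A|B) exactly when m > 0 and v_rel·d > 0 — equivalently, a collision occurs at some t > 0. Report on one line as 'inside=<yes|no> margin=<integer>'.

d = (2, 22),  |d|² = 488;  R = 7+4 = 11,  c = 488−11² = 367
v_rel = (-2, 5),  |v_rel|² = 29;  v_rel·d = (-2)·(2) + (5)·(22) = 106
29·t² − 212·t + 367 = 0  ⇒  m = 106² − 29·367 = 593
m = 593 > 0,  v_rel·d = 106 > 0  ⇒  inside

inside=yes margin=593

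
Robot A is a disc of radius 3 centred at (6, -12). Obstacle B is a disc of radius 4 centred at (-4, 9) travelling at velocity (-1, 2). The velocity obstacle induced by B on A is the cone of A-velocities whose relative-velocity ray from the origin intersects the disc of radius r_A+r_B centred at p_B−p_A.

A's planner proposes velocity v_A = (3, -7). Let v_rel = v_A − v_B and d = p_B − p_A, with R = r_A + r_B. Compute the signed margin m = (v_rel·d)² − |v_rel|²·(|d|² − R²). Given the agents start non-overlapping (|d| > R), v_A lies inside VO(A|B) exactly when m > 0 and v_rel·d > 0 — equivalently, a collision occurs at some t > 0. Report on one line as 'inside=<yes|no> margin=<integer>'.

d = (-10, 21),  |d|² = 541;  R = 3+4 = 7,  c = 541−7² = 492
v_rel = (4, -9),  |v_rel|² = 97;  v_rel·d = (4)·(-10) + (-9)·(21) = -229
97·t² + 458·t + 492 = 0  ⇒  m = (-229)² − 97·492 = 4717
m = 4717 > 0,  v_rel·d = -229 < 0  ⇒  outside

inside=no margin=4717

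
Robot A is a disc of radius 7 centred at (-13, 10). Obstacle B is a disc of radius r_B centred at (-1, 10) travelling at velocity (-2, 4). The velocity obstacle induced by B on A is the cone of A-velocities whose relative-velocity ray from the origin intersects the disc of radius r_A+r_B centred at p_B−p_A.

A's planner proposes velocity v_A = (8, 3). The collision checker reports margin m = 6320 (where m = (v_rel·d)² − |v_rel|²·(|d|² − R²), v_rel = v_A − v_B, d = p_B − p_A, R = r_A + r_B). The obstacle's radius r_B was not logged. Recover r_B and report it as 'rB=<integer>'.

m = 6320
d = (12, 0);  v_rel = (10, -1),  |v_rel|² = 101
v_rel×d = (10)·(0) − (-1)·(12) = 12
since m = R²·101 − 12²:  R² = (144 + 6320) / 101 = 64
R = √64 = 8  ⇒  r_B = 8 − 7 = 1

rB=1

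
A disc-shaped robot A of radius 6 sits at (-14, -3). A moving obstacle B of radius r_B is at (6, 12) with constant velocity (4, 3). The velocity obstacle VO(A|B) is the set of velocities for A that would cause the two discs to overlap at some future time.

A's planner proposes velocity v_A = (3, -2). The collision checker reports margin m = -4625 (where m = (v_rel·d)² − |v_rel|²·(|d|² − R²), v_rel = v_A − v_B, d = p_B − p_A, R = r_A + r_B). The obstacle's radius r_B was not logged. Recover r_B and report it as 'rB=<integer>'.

m = -4625
d = (20, 15);  v_rel = (-1, -5),  |v_rel|² = 26
v_rel×d = (-1)·(15) − (-5)·(20) = 85
since m = R²·26 − 85²:  R² = (7225 + -4625) / 26 = 100
R = √100 = 10  ⇒  r_B = 10 − 6 = 4

rB=4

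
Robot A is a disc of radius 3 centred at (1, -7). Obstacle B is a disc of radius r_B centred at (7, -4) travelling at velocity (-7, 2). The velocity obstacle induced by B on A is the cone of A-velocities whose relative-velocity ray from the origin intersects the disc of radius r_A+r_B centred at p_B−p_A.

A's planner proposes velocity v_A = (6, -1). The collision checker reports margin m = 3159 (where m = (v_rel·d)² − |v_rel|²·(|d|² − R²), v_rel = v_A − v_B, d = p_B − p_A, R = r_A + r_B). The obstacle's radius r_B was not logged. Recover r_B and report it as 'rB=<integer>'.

m = 3159
d = (6, 3);  v_rel = (13, -3),  |v_rel|² = 178
v_rel×d = (13)·(3) − (-3)·(6) = 57
since m = R²·178 − 57²:  R² = (3249 + 3159) / 178 = 36
R = √36 = 6  ⇒  r_B = 6 − 3 = 3

rB=3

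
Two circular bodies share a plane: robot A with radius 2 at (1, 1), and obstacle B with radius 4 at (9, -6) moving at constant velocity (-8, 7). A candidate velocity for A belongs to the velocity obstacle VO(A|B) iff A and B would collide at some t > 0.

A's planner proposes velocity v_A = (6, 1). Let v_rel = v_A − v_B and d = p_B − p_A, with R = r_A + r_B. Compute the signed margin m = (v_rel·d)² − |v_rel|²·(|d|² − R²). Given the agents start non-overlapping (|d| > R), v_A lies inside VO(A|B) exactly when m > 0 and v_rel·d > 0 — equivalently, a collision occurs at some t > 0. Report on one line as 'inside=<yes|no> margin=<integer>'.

d = (8, -7),  |d|² = 113;  R = 2+4 = 6,  c = 113−6² = 77
v_rel = (14, -6),  |v_rel|² = 232;  v_rel·d = (14)·(8) + (-6)·(-7) = 154
232·t² − 308·t + 77 = 0  ⇒  m = 154² − 232·77 = 5852
m = 5852 > 0,  v_rel·d = 154 > 0  ⇒  inside

inside=yes margin=5852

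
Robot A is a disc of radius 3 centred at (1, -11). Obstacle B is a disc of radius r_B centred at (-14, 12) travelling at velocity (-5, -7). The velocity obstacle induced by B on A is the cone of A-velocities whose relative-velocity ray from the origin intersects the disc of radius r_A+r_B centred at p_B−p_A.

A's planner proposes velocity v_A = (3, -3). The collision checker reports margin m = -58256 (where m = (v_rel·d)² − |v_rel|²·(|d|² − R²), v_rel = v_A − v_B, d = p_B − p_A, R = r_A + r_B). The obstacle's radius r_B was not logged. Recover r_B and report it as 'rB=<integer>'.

m = -58256
d = (-15, 23);  v_rel = (8, 4),  |v_rel|² = 80
v_rel×d = (8)·(23) − (4)·(-15) = 244
since m = R²·80 − 244²:  R² = (59536 + -58256) / 80 = 16
R = √16 = 4  ⇒  r_B = 4 − 3 = 1

rB=1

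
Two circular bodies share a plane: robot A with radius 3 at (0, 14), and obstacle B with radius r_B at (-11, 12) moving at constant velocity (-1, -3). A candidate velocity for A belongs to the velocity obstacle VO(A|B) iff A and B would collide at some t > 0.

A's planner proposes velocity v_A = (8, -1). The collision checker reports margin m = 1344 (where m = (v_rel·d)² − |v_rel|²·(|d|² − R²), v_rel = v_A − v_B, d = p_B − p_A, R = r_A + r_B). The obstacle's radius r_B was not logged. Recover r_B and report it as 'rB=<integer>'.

m = 1344
d = (-11, -2);  v_rel = (9, 2),  |v_rel|² = 85
v_rel×d = (9)·(-2) − (2)·(-11) = 4
since m = R²·85 − 4²:  R² = (16 + 1344) / 85 = 16
R = √16 = 4  ⇒  r_B = 4 − 3 = 1

rB=1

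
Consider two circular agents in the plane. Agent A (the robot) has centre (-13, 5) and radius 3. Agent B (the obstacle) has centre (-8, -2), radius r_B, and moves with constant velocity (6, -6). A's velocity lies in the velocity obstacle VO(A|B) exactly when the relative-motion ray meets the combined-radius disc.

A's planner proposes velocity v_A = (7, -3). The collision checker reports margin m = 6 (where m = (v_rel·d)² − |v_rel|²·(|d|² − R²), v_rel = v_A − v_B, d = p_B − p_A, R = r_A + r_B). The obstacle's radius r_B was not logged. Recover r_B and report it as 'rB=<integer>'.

m = 6
d = (5, -7);  v_rel = (1, 3),  |v_rel|² = 10
v_rel×d = (1)·(-7) − (3)·(5) = -22
since m = R²·10 − (-22)²:  R² = (484 + 6) / 10 = 49
R = √49 = 7  ⇒  r_B = 7 − 3 = 4

rB=4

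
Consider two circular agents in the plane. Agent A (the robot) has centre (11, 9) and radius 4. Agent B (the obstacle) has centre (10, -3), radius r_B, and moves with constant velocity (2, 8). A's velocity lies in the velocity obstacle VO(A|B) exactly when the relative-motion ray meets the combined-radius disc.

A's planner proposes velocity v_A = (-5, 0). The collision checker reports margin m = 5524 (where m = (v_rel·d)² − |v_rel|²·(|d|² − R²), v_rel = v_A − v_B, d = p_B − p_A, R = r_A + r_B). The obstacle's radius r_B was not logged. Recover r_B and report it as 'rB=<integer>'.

m = 5524
d = (-1, -12);  v_rel = (-7, -8),  |v_rel|² = 113
v_rel×d = (-7)·(-12) − (-8)·(-1) = 76
since m = R²·113 − 76²:  R² = (5776 + 5524) / 113 = 100
R = √100 = 10  ⇒  r_B = 10 − 4 = 6

rB=6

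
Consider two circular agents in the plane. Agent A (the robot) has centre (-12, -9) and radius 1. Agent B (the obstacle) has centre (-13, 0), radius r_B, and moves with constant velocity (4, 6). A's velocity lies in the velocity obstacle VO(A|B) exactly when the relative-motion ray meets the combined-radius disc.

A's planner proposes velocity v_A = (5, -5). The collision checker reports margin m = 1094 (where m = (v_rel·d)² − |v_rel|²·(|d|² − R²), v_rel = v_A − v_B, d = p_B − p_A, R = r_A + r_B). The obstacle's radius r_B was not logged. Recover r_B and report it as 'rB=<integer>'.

m = 1094
d = (-1, 9);  v_rel = (1, -11),  |v_rel|² = 122
v_rel×d = (1)·(9) − (-11)·(-1) = -2
since m = R²·122 − (-2)²:  R² = (4 + 1094) / 122 = 9
R = √9 = 3  ⇒  r_B = 3 − 1 = 2

rB=2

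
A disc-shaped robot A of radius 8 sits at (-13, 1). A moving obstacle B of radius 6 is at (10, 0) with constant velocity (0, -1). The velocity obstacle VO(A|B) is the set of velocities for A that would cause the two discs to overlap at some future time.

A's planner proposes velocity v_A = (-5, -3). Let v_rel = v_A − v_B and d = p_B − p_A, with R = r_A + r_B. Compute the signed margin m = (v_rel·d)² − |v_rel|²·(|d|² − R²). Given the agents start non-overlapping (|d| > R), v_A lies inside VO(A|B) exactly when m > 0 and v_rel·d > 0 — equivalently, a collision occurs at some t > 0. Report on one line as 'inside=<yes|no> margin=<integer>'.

d = (23, -1),  |d|² = 530;  R = 8+6 = 14,  c = 530−14² = 334
v_rel = (-5, -2),  |v_rel|² = 29;  v_rel·d = (-5)·(23) + (-2)·(-1) = -113
29·t² + 226·t + 334 = 0  ⇒  m = (-113)² − 29·334 = 3083
m = 3083 > 0,  v_rel·d = -113 < 0  ⇒  outside

inside=no margin=3083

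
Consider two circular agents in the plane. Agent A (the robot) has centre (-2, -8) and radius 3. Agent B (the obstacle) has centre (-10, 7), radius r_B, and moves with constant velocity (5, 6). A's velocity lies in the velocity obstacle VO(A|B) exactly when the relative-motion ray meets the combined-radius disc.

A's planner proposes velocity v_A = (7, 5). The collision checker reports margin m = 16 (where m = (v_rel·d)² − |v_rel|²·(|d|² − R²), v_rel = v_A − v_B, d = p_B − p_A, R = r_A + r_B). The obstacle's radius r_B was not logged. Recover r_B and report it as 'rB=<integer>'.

m = 16
d = (-8, 15);  v_rel = (2, -1),  |v_rel|² = 5
v_rel×d = (2)·(15) − (-1)·(-8) = 22
since m = R²·5 − 22²:  R² = (484 + 16) / 5 = 100
R = √100 = 10  ⇒  r_B = 10 − 3 = 7

rB=7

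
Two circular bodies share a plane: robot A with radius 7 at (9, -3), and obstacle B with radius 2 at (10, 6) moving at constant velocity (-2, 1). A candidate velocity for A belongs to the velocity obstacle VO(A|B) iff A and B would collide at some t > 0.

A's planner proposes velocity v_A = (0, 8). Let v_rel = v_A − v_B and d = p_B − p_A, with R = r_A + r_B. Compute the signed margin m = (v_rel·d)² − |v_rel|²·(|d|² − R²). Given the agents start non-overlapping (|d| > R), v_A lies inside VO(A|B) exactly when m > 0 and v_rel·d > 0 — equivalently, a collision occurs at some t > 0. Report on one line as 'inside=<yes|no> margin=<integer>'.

d = (1, 9),  |d|² = 82;  R = 7+2 = 9,  c = 82−9² = 1
v_rel = (2, 7),  |v_rel|² = 53;  v_rel·d = (2)·(1) + (7)·(9) = 65
53·t² − 130·t + 1 = 0  ⇒  m = 65² − 53·1 = 4172
m = 4172 > 0,  v_rel·d = 65 > 0  ⇒  inside

inside=yes margin=4172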